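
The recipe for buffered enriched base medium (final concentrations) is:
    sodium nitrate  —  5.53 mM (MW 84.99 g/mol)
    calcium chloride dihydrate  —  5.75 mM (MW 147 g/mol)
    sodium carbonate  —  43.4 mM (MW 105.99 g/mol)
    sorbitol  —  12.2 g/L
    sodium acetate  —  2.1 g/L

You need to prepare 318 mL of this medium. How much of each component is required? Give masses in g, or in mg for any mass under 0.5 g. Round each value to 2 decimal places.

Scale factor relative to 1 L: 0.318.
sodium nitrate: 5.53 mmol/L × 84.99 mg/mmol × 0.318 L = 149.46 mg
calcium chloride dihydrate: 5.75 mmol/L × 147 mg/mmol × 0.318 L = 268.79 mg
sodium carbonate: 43.4 mmol/L × 105.99 g/mol × 0.318 L ÷ 1000 = 1.46 g
sorbitol: 12.2 g/L × 0.318 L = 3.88 g
sodium acetate: 2.1 g/L × 0.318 L = 0.67 g

sodium nitrate 149.46 mg; calcium chloride dihydrate 268.79 mg; sodium carbonate 1.46 g; sorbitol 3.88 g; sodium acetate 0.67 g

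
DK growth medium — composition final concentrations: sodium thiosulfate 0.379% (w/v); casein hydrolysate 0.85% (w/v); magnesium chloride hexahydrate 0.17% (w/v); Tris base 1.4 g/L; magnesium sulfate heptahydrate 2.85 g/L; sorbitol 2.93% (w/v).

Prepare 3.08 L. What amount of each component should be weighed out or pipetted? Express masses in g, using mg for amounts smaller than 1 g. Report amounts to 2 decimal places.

Scale factor relative to 1 L: 3.08.
sodium thiosulfate: 0.379 g per 100 mL × 3080 mL ÷ 100 = 11.67 g
casein hydrolysate: 0.85 g per 100 mL × 3080 mL ÷ 100 = 26.18 g
magnesium chloride hexahydrate: 0.17 g per 100 mL × 3080 mL ÷ 100 = 5.24 g
Tris base: 1.4 g/L × 3.08 L = 4.31 g
magnesium sulfate heptahydrate: 2.85 g/L × 3.08 L = 8.78 g
sorbitol: 2.93 g per 100 mL × 3080 mL ÷ 100 = 90.24 g

sodium thiosulfate 11.67 g; casein hydrolysate 26.18 g; magnesium chloride hexahydrate 5.24 g; Tris base 4.31 g; magnesium sulfate heptahydrate 8.78 g; sorbitol 90.24 g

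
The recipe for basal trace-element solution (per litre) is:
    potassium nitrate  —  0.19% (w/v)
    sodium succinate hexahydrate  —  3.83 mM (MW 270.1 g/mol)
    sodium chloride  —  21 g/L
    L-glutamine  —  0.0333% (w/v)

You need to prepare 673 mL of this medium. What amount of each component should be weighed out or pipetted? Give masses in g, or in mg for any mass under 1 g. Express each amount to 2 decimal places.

potassium nitrate 1.28 g; sodium succinate hexahydrate 696.21 mg; sodium chloride 14.13 g; L-glutamine 224.11 mg

Working volume: 673 mL = 0.673 L.
potassium nitrate: 0.19 g per 100 mL × 673 mL ÷ 100 = 1.28 g
sodium succinate hexahydrate: 3.83 mmol/L × 270.1 mg/mmol × 0.673 L = 696.21 mg
sodium chloride: 21 g/L × 0.673 L = 14.13 g
L-glutamine: 0.0333% w/v = 0.333 g/L → 0.333 × 0.673 L = 0.224109 g = 224.11 mg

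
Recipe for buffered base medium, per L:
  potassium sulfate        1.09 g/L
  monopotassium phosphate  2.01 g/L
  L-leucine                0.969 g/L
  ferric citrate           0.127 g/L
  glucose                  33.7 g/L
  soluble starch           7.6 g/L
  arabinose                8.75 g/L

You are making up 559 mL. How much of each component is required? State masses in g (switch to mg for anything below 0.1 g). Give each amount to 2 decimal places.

Target volume = 559 mL = 0.559 L.
potassium sulfate: 1.09 g/L × 0.559 L = 0.61 g
monopotassium phosphate: 2.01 g/L × 0.559 L = 1.12 g
L-leucine: 0.969 g/L × 0.559 L = 0.54 g
ferric citrate: 0.127 g/L × 0.559 L = 0.070993 g = 70.99 mg
glucose: 33.7 g/L × 0.559 L = 18.84 g
soluble starch: 7.6 g/L × 0.559 L = 4.25 g
arabinose: 8.75 g/L × 0.559 L = 4.89 g

potassium sulfate 0.61 g; monopotassium phosphate 1.12 g; L-leucine 0.54 g; ferric citrate 70.99 mg; glucose 18.84 g; soluble starch 4.25 g; arabinose 4.89 g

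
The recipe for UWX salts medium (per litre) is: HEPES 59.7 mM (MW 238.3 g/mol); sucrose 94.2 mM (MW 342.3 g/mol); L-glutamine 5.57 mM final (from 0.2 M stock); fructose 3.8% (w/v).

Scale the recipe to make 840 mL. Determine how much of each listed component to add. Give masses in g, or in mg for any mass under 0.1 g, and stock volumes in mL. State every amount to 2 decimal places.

Scale factor relative to 1 L: 0.84.
HEPES: 59.7 mmol/L × 238.3 g/mol × 0.84 L ÷ 1000 = 11.95 g
sucrose: 94.2 mmol/L × 342.3 g/mol × 0.84 L ÷ 1000 = 27.09 g
L-glutamine: V = C2·V2/C1 = 5.57 mM × 840 mL ÷ 200 mM = 23.39 mL
fructose: 3.8% w/v = 38 g/L → 38 × 0.84 L = 31.92 g

HEPES 11.95 g; sucrose 27.09 g; L-glutamine 23.39 mL; fructose 31.92 g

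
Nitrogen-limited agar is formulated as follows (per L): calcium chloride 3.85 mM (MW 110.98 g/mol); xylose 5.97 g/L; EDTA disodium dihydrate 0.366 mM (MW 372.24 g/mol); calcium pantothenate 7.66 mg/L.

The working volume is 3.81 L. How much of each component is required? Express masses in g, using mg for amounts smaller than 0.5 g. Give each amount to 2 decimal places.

calcium chloride 1.63 g; xylose 22.75 g; EDTA disodium dihydrate 0.52 g; calcium pantothenate 29.18 mg

Working volume: 3.81 L.
calcium chloride: 3.85 mmol/L × 110.98 g/mol × 3.81 L ÷ 1000 = 1.63 g
xylose: 5.97 g/L × 3.81 L = 22.75 g
EDTA disodium dihydrate: 0.366 mmol/L × 372.24 g/mol × 3.81 L ÷ 1000 = 0.52 g
calcium pantothenate: 7.66 mg/L × 3.81 L = 29.18 mg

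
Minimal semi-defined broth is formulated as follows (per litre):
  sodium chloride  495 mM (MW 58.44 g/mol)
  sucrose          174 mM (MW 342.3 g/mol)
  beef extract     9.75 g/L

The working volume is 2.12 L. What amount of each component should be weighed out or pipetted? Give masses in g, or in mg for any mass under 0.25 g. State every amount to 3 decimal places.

sodium chloride 61.327 g; sucrose 126.268 g; beef extract 20.670 g

Scale factor relative to 1 L: 2.12.
sodium chloride: 495 mmol/L × 58.44 g/mol × 2.12 L ÷ 1000 = 61.327 g
sucrose: 174 mmol/L × 342.3 g/mol × 2.12 L ÷ 1000 = 126.268 g
beef extract: 9.75 g/L × 2.12 L = 20.670 g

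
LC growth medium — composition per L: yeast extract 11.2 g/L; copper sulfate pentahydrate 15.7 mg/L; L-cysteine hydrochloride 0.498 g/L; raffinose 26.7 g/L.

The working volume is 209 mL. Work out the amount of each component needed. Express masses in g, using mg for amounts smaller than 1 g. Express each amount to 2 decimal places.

Scale factor relative to 1 L: 0.209.
yeast extract: 11.2 g/L × 0.209 L = 2.34 g
copper sulfate pentahydrate: 15.7 mg/L × 0.209 L = 3.28 mg
L-cysteine hydrochloride: 0.498 g/L × 0.209 L = 0.104082 g = 104.08 mg
raffinose: 26.7 g/L × 0.209 L = 5.58 g

yeast extract 2.34 g; copper sulfate pentahydrate 3.28 mg; L-cysteine hydrochloride 104.08 mg; raffinose 5.58 g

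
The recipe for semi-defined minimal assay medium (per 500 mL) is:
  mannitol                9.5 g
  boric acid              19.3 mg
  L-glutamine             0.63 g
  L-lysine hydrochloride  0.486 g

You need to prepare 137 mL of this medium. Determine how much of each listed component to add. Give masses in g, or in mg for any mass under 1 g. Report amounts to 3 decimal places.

mannitol 2.603 g; boric acid 5.288 mg; L-glutamine 172.620 mg; L-lysine hydrochloride 133.164 mg

Ratio of target to recipe volume: 137 / 500 = 0.274.
mannitol: 9.5 g × (137 mL / 500 mL) = 2.603 g
boric acid: 19.3 mg × (137 mL / 500 mL) = 5.288 mg
L-glutamine: 0.63 g × (137 mL / 500 mL) = 0.17262 g = 172.620 mg
L-lysine hydrochloride: 0.486 g × (137 mL / 500 mL) = 0.133164 g = 133.164 mg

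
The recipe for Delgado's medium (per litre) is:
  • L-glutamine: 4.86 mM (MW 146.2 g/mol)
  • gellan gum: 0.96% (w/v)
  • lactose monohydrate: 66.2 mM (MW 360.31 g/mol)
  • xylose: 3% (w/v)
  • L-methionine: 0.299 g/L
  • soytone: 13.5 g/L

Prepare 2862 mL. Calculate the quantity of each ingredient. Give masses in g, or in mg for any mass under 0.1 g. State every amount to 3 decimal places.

Working volume: 2862 mL = 2.862 L.
L-glutamine: 4.86 mmol/L × 146.2 g/mol × 2.862 L ÷ 1000 = 2.034 g
gellan gum: 0.96% w/v = 9.6 g/L → 9.6 × 2.862 L = 27.475 g
lactose monohydrate: 66.2 mmol/L × 360.31 g/mol × 2.862 L ÷ 1000 = 68.266 g
xylose: 3% w/v = 30 g/L → 30 × 2.862 L = 85.860 g
L-methionine: 0.299 g/L × 2.862 L = 0.856 g
soytone: 13.5 g/L × 2.862 L = 38.637 g

L-glutamine 2.034 g; gellan gum 27.475 g; lactose monohydrate 68.266 g; xylose 85.860 g; L-methionine 0.856 g; soytone 38.637 g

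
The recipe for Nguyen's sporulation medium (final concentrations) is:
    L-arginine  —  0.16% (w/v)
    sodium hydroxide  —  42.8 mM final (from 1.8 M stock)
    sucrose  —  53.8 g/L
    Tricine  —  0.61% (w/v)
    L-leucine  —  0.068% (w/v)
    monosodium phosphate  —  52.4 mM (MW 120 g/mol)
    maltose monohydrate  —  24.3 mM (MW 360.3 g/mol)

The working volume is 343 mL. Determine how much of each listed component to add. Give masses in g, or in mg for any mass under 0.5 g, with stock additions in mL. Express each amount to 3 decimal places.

L-arginine 0.549 g; sodium hydroxide 8.156 mL; sucrose 18.453 g; Tricine 2.092 g; L-leucine 233.240 mg; monosodium phosphate 2.157 g; maltose monohydrate 3.003 g

Working volume: 343 mL = 0.343 L.
L-arginine: 0.16% w/v = 1.6 g/L → 1.6 × 0.343 L = 0.549 g
sodium hydroxide: dilute stock: 42.8 mM × 343 mL ÷ 1800 mM = 8.156 mL
sucrose: 53.8 g/L × 0.343 L = 18.453 g
Tricine: 0.61 g per 100 mL × 343 mL ÷ 100 = 2.092 g
L-leucine: 0.068% w/v = 0.68 g/L → 0.68 × 0.343 L = 0.23324 g = 233.240 mg
monosodium phosphate: 52.4 mmol/L × 120 g/mol × 0.343 L ÷ 1000 = 2.157 g
maltose monohydrate: 24.3 mmol/L × 360.3 g/mol × 0.343 L ÷ 1000 = 3.003 g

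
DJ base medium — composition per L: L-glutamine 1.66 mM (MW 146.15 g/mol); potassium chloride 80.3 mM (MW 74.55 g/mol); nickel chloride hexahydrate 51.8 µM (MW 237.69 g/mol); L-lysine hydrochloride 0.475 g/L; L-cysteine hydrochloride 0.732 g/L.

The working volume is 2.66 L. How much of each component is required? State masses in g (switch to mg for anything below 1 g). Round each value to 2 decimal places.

Working volume: 2.66 L.
L-glutamine: 1.66 mmol/L × 146.15 mg/mmol × 2.66 L = 645.34 mg
potassium chloride: 80.3 mmol/L × 74.55 g/mol × 2.66 L ÷ 1000 = 15.92 g
nickel chloride hexahydrate: 51.8 µmol/L × 237.69 g/mol × 2.66 L ÷ 1000 = 32.75 mg
L-lysine hydrochloride: 0.475 g/L × 2.66 L = 1.26 g
L-cysteine hydrochloride: 0.732 g/L × 2.66 L = 1.95 g

L-glutamine 645.34 mg; potassium chloride 15.92 g; nickel chloride hexahydrate 32.75 mg; L-lysine hydrochloride 1.26 g; L-cysteine hydrochloride 1.95 g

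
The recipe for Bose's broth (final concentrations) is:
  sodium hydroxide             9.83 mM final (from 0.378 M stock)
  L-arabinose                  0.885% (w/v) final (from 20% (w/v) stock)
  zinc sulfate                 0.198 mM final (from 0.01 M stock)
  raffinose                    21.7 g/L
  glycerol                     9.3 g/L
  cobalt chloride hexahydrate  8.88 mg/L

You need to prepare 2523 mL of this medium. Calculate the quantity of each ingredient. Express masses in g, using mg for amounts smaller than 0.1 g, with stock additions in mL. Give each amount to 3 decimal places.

Target volume = 2523 mL = 2.523 L.
sodium hydroxide: C1V1 = C2V2 → 9.83 mM × 2523 mL ÷ 378 mM = 65.611 mL
L-arabinose: dilute stock: 0.885% ÷ 20% × 2523 mL = 111.643 mL
zinc sulfate: C1V1 = C2V2 → 0.198 mM × 2523 mL ÷ 10 mM = 49.955 mL
raffinose: 21.7 g/L × 2.523 L = 54.749 g
glycerol: 9.3 g/L × 2.523 L = 23.464 g
cobalt chloride hexahydrate: 8.88 mg/L × 2.523 L = 22.404 mg

sodium hydroxide 65.611 mL; L-arabinose 111.643 mL; zinc sulfate 49.955 mL; raffinose 54.749 g; glycerol 23.464 g; cobalt chloride hexahydrate 22.404 mg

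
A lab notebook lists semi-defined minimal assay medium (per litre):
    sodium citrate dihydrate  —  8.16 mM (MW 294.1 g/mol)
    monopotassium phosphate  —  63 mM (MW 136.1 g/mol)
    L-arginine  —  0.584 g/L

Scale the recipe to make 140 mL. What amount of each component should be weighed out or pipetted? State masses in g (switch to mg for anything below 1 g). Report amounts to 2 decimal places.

sodium citrate dihydrate 335.98 mg; monopotassium phosphate 1.20 g; L-arginine 81.76 mg

Scale factor relative to 1 L: 0.14.
sodium citrate dihydrate: 8.16 mmol/L × 294.1 mg/mmol × 0.14 L = 335.98 mg
monopotassium phosphate: 63 mmol/L × 136.1 g/mol × 0.14 L ÷ 1000 = 1.20 g
L-arginine: 0.584 g/L × 0.14 L = 0.08176 g = 81.76 mg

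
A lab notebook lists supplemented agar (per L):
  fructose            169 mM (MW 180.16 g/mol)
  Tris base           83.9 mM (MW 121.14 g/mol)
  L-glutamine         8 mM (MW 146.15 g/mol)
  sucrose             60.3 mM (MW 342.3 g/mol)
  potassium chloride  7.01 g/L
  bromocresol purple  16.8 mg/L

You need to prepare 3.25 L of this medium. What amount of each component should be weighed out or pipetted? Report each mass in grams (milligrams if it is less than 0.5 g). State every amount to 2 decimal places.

fructose 98.95 g; Tris base 33.03 g; L-glutamine 3.80 g; sucrose 67.08 g; potassium chloride 22.78 g; bromocresol purple 54.60 mg

Scale factor relative to 1 L: 3.25.
fructose: 169 mmol/L × 180.16 g/mol × 3.25 L ÷ 1000 = 98.95 g
Tris base: 83.9 mmol/L × 121.14 g/mol × 3.25 L ÷ 1000 = 33.03 g
L-glutamine: 8 mmol/L × 146.15 g/mol × 3.25 L ÷ 1000 = 3.80 g
sucrose: 60.3 mmol/L × 342.3 g/mol × 3.25 L ÷ 1000 = 67.08 g
potassium chloride: 7.01 g/L × 3.25 L = 22.78 g
bromocresol purple: 16.8 mg/L × 3.25 L = 54.60 mg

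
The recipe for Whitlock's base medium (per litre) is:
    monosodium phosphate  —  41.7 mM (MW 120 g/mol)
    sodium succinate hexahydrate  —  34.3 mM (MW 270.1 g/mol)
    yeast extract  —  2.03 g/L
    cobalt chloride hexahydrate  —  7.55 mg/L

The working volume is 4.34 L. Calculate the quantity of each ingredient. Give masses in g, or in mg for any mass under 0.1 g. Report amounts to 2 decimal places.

monosodium phosphate 21.72 g; sodium succinate hexahydrate 40.21 g; yeast extract 8.81 g; cobalt chloride hexahydrate 32.77 mg

Scale factor relative to 1 L: 4.34.
monosodium phosphate: 41.7 mmol/L × 120 g/mol × 4.34 L ÷ 1000 = 21.72 g
sodium succinate hexahydrate: 34.3 mmol/L × 270.1 g/mol × 4.34 L ÷ 1000 = 40.21 g
yeast extract: 2.03 g/L × 4.34 L = 8.81 g
cobalt chloride hexahydrate: 7.55 mg/L × 4.34 L = 32.77 mg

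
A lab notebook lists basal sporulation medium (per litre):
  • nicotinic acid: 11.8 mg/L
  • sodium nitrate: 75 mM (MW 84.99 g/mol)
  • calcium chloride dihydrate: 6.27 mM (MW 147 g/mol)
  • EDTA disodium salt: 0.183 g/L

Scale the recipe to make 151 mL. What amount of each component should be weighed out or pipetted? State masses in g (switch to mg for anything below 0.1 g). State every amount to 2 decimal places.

nicotinic acid 1.78 mg; sodium nitrate 0.96 g; calcium chloride dihydrate 0.14 g; EDTA disodium salt 27.63 mg

Working volume: 151 mL = 0.151 L.
nicotinic acid: 11.8 mg/L × 0.151 L = 1.78 mg
sodium nitrate: 75 mmol/L × 84.99 g/mol × 0.151 L ÷ 1000 = 0.96 g
calcium chloride dihydrate: 6.27 mmol/L × 147 g/mol × 0.151 L ÷ 1000 = 0.14 g
EDTA disodium salt: 0.183 g/L × 0.151 L = 0.027633 g = 27.63 mg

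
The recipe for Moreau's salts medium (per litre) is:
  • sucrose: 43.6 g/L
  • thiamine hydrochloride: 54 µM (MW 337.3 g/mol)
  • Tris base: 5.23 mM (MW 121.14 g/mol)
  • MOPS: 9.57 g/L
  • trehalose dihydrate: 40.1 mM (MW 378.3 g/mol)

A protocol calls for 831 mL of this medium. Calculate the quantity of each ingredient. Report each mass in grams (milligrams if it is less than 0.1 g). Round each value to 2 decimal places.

Scale factor relative to 1 L: 0.831.
sucrose: 43.6 g/L × 0.831 L = 36.23 g
thiamine hydrochloride: 54 µmol/L × 337.3 g/mol × 0.831 L ÷ 1000 = 15.14 mg
Tris base: 5.23 mmol/L × 121.14 g/mol × 0.831 L ÷ 1000 = 0.53 g
MOPS: 9.57 g/L × 0.831 L = 7.95 g
trehalose dihydrate: 40.1 mmol/L × 378.3 g/mol × 0.831 L ÷ 1000 = 12.61 g

sucrose 36.23 g; thiamine hydrochloride 15.14 mg; Tris base 0.53 g; MOPS 7.95 g; trehalose dihydrate 12.61 g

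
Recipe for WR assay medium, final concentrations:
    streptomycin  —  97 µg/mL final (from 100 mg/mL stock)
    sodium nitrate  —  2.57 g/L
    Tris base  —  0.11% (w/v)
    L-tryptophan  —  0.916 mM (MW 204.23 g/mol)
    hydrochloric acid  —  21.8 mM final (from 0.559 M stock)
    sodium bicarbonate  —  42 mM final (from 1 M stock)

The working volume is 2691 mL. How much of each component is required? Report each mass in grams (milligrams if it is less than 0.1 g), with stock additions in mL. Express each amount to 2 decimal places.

Working volume: 2691 mL = 2.691 L.
streptomycin: C1V1 = C2V2 → 97 µg/mL × 2691 mL ÷ 100000 µg/mL = 2.61 mL
sodium nitrate: 2.57 g/L × 2.691 L = 6.92 g
Tris base: 0.11 g per 100 mL × 2691 mL ÷ 100 = 2.96 g
L-tryptophan: 0.916 mmol/L × 204.23 g/mol × 2.691 L ÷ 1000 = 0.50 g
hydrochloric acid: dilute stock: 21.8 mM × 2691 mL ÷ 559 mM = 104.94 mL
sodium bicarbonate: V = C2·V2/C1 = 42 mM × 2691 mL ÷ 1000 mM = 113.02 mL

streptomycin 2.61 mL; sodium nitrate 6.92 g; Tris base 2.96 g; L-tryptophan 0.50 g; hydrochloric acid 104.94 mL; sodium bicarbonate 113.02 mL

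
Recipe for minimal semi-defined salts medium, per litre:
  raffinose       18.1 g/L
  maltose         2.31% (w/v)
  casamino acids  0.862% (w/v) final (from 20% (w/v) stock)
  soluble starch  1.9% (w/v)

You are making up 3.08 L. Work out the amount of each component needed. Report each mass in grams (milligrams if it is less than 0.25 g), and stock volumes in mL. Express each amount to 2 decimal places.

raffinose 55.75 g; maltose 71.15 g; casamino acids 132.75 mL; soluble starch 58.52 g

Scale factor relative to 1 L: 3.08.
raffinose: 18.1 g/L × 3.08 L = 55.75 g
maltose: 2.31 g per 100 mL × 3080 mL ÷ 100 = 71.15 g
casamino acids: dilute stock: 0.862% ÷ 20% × 3080 mL = 132.75 mL
soluble starch: 1.9 g per 100 mL × 3080 mL ÷ 100 = 58.52 g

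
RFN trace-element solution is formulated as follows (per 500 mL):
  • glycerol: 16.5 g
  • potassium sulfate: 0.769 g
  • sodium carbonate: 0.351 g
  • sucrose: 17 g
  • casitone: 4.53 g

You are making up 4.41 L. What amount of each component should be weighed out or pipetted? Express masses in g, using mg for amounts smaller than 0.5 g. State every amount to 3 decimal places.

Scale factor = 4410 mL / 500 mL = 8.82.
glycerol: 16.5 g × (4410 mL / 500 mL) = 145.530 g
potassium sulfate: 0.769 g × (4410 mL / 500 mL) = 6.783 g
sodium carbonate: 0.351 g × (4410 mL / 500 mL) = 3.096 g
sucrose: 17 g × (4410 mL / 500 mL) = 149.940 g
casitone: 4.53 g × (4410 mL / 500 mL) = 39.955 g

glycerol 145.530 g; potassium sulfate 6.783 g; sodium carbonate 3.096 g; sucrose 149.940 g; casitone 39.955 g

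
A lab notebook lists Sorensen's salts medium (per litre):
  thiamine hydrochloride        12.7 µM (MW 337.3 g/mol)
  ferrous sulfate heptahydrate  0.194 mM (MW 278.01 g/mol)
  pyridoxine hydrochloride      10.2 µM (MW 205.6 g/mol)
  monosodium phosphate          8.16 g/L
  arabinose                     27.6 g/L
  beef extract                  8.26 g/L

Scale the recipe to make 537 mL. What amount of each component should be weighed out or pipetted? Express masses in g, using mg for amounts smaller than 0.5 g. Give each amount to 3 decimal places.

thiamine hydrochloride 2.300 mg; ferrous sulfate heptahydrate 28.963 mg; pyridoxine hydrochloride 1.126 mg; monosodium phosphate 4.382 g; arabinose 14.821 g; beef extract 4.436 g

Scale factor relative to 1 L: 0.537.
thiamine hydrochloride: 12.7 µmol/L × 337.3 g/mol × 0.537 L ÷ 1000 = 2.300 mg
ferrous sulfate heptahydrate: 0.194 mmol/L × 278.01 mg/mmol × 0.537 L = 28.963 mg
pyridoxine hydrochloride: 10.2 µmol/L × 205.6 g/mol × 0.537 L ÷ 1000 = 1.126 mg
monosodium phosphate: 8.16 g/L × 0.537 L = 4.382 g
arabinose: 27.6 g/L × 0.537 L = 14.821 g
beef extract: 8.26 g/L × 0.537 L = 4.436 g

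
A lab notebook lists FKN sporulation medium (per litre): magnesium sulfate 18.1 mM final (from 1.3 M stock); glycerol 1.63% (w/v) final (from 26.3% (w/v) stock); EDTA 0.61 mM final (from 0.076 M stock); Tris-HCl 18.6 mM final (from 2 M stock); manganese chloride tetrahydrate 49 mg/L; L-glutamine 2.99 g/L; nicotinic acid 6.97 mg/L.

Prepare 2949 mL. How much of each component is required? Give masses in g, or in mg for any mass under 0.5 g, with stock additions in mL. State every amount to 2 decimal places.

Scale factor relative to 1 L: 2.949.
magnesium sulfate: V = C2·V2/C1 = 18.1 mM × 2949 mL ÷ 1300 mM = 41.06 mL
glycerol: C1V1 = C2V2 → 1.63% ÷ 26.3% × 2949 mL = 182.77 mL
EDTA: V = C2·V2/C1 = 0.61 mM × 2949 mL ÷ 76 mM = 23.67 mL
Tris-HCl: C1V1 = C2V2 → 18.6 mM × 2949 mL ÷ 2000 mM = 27.43 mL
manganese chloride tetrahydrate: 49 mg/L × 2.949 L = 144.50 mg
L-glutamine: 2.99 g/L × 2.949 L = 8.82 g
nicotinic acid: 6.97 mg/L × 2.949 L = 20.55 mg

magnesium sulfate 41.06 mL; glycerol 182.77 mL; EDTA 23.67 mL; Tris-HCl 27.43 mL; manganese chloride tetrahydrate 144.50 mg; L-glutamine 8.82 g; nicotinic acid 20.55 mg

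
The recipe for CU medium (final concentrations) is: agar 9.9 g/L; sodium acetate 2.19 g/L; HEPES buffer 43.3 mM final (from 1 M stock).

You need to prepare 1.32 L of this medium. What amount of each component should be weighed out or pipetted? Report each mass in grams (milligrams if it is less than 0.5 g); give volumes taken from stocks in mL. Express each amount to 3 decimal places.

agar 13.068 g; sodium acetate 2.891 g; HEPES buffer 57.156 mL

Scale factor relative to 1 L: 1.32.
agar: 9.9 g/L × 1.32 L = 13.068 g
sodium acetate: 2.19 g/L × 1.32 L = 2.891 g
HEPES buffer: V = C2·V2/C1 = 43.3 mM × 1320 mL ÷ 1000 mM = 57.156 mL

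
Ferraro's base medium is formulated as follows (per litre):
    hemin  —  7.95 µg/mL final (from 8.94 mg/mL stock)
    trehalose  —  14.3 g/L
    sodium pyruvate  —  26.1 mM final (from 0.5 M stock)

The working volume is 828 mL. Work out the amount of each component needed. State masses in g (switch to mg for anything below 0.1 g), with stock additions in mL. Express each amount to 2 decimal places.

hemin 0.74 mL; trehalose 11.84 g; sodium pyruvate 43.22 mL

Scale factor relative to 1 L: 0.828.
hemin: V = C2·V2/C1 = 7.95 µg/mL × 828 mL ÷ 8940 µg/mL = 0.74 mL
trehalose: 14.3 g/L × 0.828 L = 11.84 g
sodium pyruvate: dilute stock: 26.1 mM × 828 mL ÷ 500 mM = 43.22 mL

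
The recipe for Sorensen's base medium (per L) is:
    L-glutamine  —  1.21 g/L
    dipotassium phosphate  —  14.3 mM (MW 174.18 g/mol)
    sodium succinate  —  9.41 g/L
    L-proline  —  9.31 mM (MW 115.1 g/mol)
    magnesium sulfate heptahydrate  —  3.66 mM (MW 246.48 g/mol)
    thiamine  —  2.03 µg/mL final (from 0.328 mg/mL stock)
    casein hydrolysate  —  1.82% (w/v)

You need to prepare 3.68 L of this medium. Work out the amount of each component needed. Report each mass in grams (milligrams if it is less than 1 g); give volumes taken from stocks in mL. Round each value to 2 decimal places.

L-glutamine 4.45 g; dipotassium phosphate 9.17 g; sodium succinate 34.63 g; L-proline 3.94 g; magnesium sulfate heptahydrate 3.32 g; thiamine 22.78 mL; casein hydrolysate 66.98 g

Scale factor relative to 1 L: 3.68.
L-glutamine: 1.21 g/L × 3.68 L = 4.45 g
dipotassium phosphate: 14.3 mmol/L × 174.18 g/mol × 3.68 L ÷ 1000 = 9.17 g
sodium succinate: 9.41 g/L × 3.68 L = 34.63 g
L-proline: 9.31 mmol/L × 115.1 g/mol × 3.68 L ÷ 1000 = 3.94 g
magnesium sulfate heptahydrate: 3.66 mmol/L × 246.48 g/mol × 3.68 L ÷ 1000 = 3.32 g
thiamine: dilute stock: 2.03 µg/mL × 3680 mL ÷ 328 µg/mL = 22.78 mL
casein hydrolysate: 1.82 g per 100 mL × 3680 mL ÷ 100 = 66.98 g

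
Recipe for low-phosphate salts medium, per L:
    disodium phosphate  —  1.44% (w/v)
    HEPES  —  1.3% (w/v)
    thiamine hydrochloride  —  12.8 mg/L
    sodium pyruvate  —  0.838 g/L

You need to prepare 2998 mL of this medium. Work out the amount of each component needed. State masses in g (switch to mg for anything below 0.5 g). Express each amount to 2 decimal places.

Working volume: 2998 mL = 2.998 L.
disodium phosphate: 1.44% w/v = 14.4 g/L → 14.4 × 2.998 L = 43.17 g
HEPES: 1.3 g per 100 mL × 2998 mL ÷ 100 = 38.97 g
thiamine hydrochloride: 12.8 mg/L × 2.998 L = 38.37 mg
sodium pyruvate: 0.838 g/L × 2.998 L = 2.51 g

disodium phosphate 43.17 g; HEPES 38.97 g; thiamine hydrochloride 38.37 mg; sodium pyruvate 2.51 g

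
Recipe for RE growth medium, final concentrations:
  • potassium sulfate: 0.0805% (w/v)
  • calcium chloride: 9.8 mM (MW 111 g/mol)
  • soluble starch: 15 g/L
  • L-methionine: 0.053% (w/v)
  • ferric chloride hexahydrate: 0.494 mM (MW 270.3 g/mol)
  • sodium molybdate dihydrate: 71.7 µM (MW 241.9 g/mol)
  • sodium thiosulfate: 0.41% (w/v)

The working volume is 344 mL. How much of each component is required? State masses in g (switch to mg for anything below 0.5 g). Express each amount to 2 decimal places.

Target volume = 344 mL = 0.344 L.
potassium sulfate: 0.0805% w/v = 0.805 g/L → 0.805 × 0.344 L = 0.27692 g = 276.92 mg
calcium chloride: 9.8 mmol/L × 111 mg/mmol × 0.344 L = 374.20 mg
soluble starch: 15 g/L × 0.344 L = 5.16 g
L-methionine: 0.053% w/v = 0.53 g/L → 0.53 × 0.344 L = 0.18232 g = 182.32 mg
ferric chloride hexahydrate: 0.494 mmol/L × 270.3 mg/mmol × 0.344 L = 45.93 mg
sodium molybdate dihydrate: 71.7 µmol/L × 241.9 g/mol × 0.344 L ÷ 1000 = 5.97 mg
sodium thiosulfate: 0.41 g per 100 mL × 344 mL ÷ 100 = 1.41 g

potassium sulfate 276.92 mg; calcium chloride 374.20 mg; soluble starch 5.16 g; L-methionine 182.32 mg; ferric chloride hexahydrate 45.93 mg; sodium molybdate dihydrate 5.97 mg; sodium thiosulfate 1.41 g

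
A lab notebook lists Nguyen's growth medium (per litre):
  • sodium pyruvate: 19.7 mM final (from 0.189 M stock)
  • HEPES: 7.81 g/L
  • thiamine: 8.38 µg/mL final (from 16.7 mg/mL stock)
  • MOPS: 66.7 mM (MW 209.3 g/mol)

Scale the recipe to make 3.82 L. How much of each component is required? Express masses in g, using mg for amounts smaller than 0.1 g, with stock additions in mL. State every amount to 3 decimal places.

Working volume: 3.82 L.
sodium pyruvate: V = C2·V2/C1 = 19.7 mM × 3820 mL ÷ 189 mM = 398.169 mL
HEPES: 7.81 g/L × 3.82 L = 29.834 g
thiamine: C1V1 = C2V2 → 8.38 µg/mL × 3820 mL ÷ 16700 µg/mL = 1.917 mL
MOPS: 66.7 mmol/L × 209.3 g/mol × 3.82 L ÷ 1000 = 53.328 g

sodium pyruvate 398.169 mL; HEPES 29.834 g; thiamine 1.917 mL; MOPS 53.328 g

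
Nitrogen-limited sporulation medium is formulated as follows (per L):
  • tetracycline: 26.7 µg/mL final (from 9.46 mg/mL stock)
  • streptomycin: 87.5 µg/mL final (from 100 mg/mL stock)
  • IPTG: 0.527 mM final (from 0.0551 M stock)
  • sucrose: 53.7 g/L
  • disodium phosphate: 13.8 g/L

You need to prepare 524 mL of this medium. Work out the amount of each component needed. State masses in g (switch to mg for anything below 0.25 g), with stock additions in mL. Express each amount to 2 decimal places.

Target volume = 524 mL = 0.524 L.
tetracycline: dilute stock: 26.7 µg/mL × 524 mL ÷ 9460 µg/mL = 1.48 mL
streptomycin: dilute stock: 87.5 µg/mL × 524 mL ÷ 100000 µg/mL = 0.46 mL
IPTG: C1V1 = C2V2 → 0.527 mM × 524 mL ÷ 55.1 mM = 5.01 mL
sucrose: 53.7 g/L × 0.524 L = 28.14 g
disodium phosphate: 13.8 g/L × 0.524 L = 7.23 g

tetracycline 1.48 mL; streptomycin 0.46 mL; IPTG 5.01 mL; sucrose 28.14 g; disodium phosphate 7.23 g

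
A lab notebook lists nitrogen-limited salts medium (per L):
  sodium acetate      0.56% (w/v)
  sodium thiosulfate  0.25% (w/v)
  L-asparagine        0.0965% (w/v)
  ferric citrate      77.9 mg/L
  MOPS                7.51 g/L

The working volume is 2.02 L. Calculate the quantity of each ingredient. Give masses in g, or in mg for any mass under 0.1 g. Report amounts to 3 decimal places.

Scale factor relative to 1 L: 2.02.
sodium acetate: 0.56 g per 100 mL × 2020 mL ÷ 100 = 11.312 g
sodium thiosulfate: 0.25 g per 100 mL × 2020 mL ÷ 100 = 5.050 g
L-asparagine: 0.0965% w/v = 0.965 g/L → 0.965 × 2.02 L = 1.949 g
ferric citrate: 77.9 mg/L × 2.02 L = 157.358 mg = 0.157 g
MOPS: 7.51 g/L × 2.02 L = 15.170 g

sodium acetate 11.312 g; sodium thiosulfate 5.050 g; L-asparagine 1.949 g; ferric citrate 0.157 g; MOPS 15.170 g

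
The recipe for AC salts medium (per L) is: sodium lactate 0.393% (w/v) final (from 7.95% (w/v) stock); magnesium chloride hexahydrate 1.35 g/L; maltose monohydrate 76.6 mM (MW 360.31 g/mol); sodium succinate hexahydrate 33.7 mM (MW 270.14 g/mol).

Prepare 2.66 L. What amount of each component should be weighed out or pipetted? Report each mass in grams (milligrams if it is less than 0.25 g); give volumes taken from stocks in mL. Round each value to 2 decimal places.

sodium lactate 131.49 mL; magnesium chloride hexahydrate 3.59 g; maltose monohydrate 73.42 g; sodium succinate hexahydrate 24.22 g

Working volume: 2.66 L.
sodium lactate: V = C2·V2/C1 = 0.393% ÷ 7.95% × 2660 mL = 131.49 mL
magnesium chloride hexahydrate: 1.35 g/L × 2.66 L = 3.59 g
maltose monohydrate: 76.6 mmol/L × 360.31 g/mol × 2.66 L ÷ 1000 = 73.42 g
sodium succinate hexahydrate: 33.7 mmol/L × 270.14 g/mol × 2.66 L ÷ 1000 = 24.22 g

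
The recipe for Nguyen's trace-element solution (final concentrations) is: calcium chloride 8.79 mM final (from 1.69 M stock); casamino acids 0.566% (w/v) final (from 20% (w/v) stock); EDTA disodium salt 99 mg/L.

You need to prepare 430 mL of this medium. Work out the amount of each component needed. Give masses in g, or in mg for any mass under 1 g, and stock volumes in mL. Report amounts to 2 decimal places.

calcium chloride 2.24 mL; casamino acids 12.17 mL; EDTA disodium salt 42.57 mg

Scale factor relative to 1 L: 0.43.
calcium chloride: V = C2·V2/C1 = 8.79 mM × 430 mL ÷ 1690 mM = 2.24 mL
casamino acids: C1V1 = C2V2 → 0.566% ÷ 20% × 430 mL = 12.17 mL
EDTA disodium salt: 99 mg/L × 0.43 L = 42.57 mg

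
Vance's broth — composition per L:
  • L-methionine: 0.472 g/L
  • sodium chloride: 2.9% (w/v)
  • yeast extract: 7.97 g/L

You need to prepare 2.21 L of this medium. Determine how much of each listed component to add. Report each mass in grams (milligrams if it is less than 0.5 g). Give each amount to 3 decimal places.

Scale factor relative to 1 L: 2.21.
L-methionine: 0.472 g/L × 2.21 L = 1.043 g
sodium chloride: 2.9 g per 100 mL × 2210 mL ÷ 100 = 64.090 g
yeast extract: 7.97 g/L × 2.21 L = 17.614 g

L-methionine 1.043 g; sodium chloride 64.090 g; yeast extract 17.614 g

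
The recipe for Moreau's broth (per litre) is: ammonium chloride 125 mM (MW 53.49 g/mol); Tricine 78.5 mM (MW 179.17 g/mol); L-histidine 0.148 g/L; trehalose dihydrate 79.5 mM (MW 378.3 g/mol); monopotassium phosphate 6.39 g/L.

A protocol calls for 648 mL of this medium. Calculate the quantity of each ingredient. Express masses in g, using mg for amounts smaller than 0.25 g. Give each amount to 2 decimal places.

Working volume: 648 mL = 0.648 L.
ammonium chloride: 125 mmol/L × 53.49 g/mol × 0.648 L ÷ 1000 = 4.33 g
Tricine: 78.5 mmol/L × 179.17 g/mol × 0.648 L ÷ 1000 = 9.11 g
L-histidine: 0.148 g/L × 0.648 L = 0.095904 g = 95.90 mg
trehalose dihydrate: 79.5 mmol/L × 378.3 g/mol × 0.648 L ÷ 1000 = 19.49 g
monopotassium phosphate: 6.39 g/L × 0.648 L = 4.14 g

ammonium chloride 4.33 g; Tricine 9.11 g; L-histidine 95.90 mg; trehalose dihydrate 19.49 g; monopotassium phosphate 4.14 g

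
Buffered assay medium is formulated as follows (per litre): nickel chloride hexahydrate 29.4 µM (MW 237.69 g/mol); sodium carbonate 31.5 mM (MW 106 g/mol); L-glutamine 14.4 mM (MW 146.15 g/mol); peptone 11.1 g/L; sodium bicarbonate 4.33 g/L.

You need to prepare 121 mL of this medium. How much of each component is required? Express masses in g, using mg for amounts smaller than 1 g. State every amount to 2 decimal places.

Scale factor relative to 1 L: 0.121.
nickel chloride hexahydrate: 29.4 µmol/L × 237.69 g/mol × 0.121 L ÷ 1000 = 0.85 mg
sodium carbonate: 31.5 mmol/L × 106 mg/mmol × 0.121 L = 404.02 mg
L-glutamine: 14.4 mmol/L × 146.15 mg/mmol × 0.121 L = 254.65 mg
peptone: 11.1 g/L × 0.121 L = 1.34 g
sodium bicarbonate: 4.33 g/L × 0.121 L = 0.52393 g = 523.93 mg

nickel chloride hexahydrate 0.85 mg; sodium carbonate 404.02 mg; L-glutamine 254.65 mg; peptone 1.34 g; sodium bicarbonate 523.93 mg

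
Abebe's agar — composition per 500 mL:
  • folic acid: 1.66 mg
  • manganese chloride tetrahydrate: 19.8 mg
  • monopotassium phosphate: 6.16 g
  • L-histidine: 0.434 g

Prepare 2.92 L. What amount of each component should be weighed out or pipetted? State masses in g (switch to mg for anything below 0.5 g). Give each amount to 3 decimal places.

Scale factor = 2920 mL / 500 mL = 5.84.
folic acid: 1.66 mg × (2920 mL / 500 mL) = 9.694 mg
manganese chloride tetrahydrate: 19.8 mg × (2920 mL / 500 mL) = 115.632 mg
monopotassium phosphate: 6.16 g × (2920 mL / 500 mL) = 35.974 g
L-histidine: 0.434 g × (2920 mL / 500 mL) = 2.535 g

folic acid 9.694 mg; manganese chloride tetrahydrate 115.632 mg; monopotassium phosphate 35.974 g; L-histidine 2.535 g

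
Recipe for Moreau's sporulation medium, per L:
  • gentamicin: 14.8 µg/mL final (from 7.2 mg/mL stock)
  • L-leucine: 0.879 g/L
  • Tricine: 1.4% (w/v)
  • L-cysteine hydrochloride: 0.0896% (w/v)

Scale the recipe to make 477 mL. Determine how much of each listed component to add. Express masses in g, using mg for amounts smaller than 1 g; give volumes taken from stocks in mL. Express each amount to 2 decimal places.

gentamicin 0.98 mL; L-leucine 419.28 mg; Tricine 6.68 g; L-cysteine hydrochloride 427.39 mg

Scale factor relative to 1 L: 0.477.
gentamicin: C1V1 = C2V2 → 14.8 µg/mL × 477 mL ÷ 7200 µg/mL = 0.98 mL
L-leucine: 0.879 g/L × 0.477 L = 0.419283 g = 419.28 mg
Tricine: 1.4% w/v = 14 g/L → 14 × 0.477 L = 6.68 g
L-cysteine hydrochloride: 0.0896% w/v = 0.896 g/L → 0.896 × 0.477 L = 0.427392 g = 427.39 mg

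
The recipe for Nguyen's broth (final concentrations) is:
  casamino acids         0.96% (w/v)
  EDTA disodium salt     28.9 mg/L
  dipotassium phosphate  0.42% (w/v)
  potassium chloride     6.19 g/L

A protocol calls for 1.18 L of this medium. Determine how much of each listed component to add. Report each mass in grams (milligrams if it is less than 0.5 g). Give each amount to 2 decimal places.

casamino acids 11.33 g; EDTA disodium salt 34.10 mg; dipotassium phosphate 4.96 g; potassium chloride 7.30 g

Working volume: 1.18 L.
casamino acids: 0.96 g per 100 mL × 1180 mL ÷ 100 = 11.33 g
EDTA disodium salt: 28.9 mg/L × 1.18 L = 34.10 mg
dipotassium phosphate: 0.42 g per 100 mL × 1180 mL ÷ 100 = 4.96 g
potassium chloride: 6.19 g/L × 1.18 L = 7.30 g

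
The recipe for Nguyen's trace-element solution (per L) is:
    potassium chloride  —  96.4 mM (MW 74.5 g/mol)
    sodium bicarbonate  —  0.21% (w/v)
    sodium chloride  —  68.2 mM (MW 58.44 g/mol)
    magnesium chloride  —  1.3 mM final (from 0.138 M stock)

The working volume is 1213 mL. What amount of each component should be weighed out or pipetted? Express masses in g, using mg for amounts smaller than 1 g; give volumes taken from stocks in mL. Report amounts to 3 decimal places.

Scale factor relative to 1 L: 1.213.
potassium chloride: 96.4 mmol/L × 74.5 g/mol × 1.213 L ÷ 1000 = 8.712 g
sodium bicarbonate: 0.21 g per 100 mL × 1213 mL ÷ 100 = 2.547 g
sodium chloride: 68.2 mmol/L × 58.44 g/mol × 1.213 L ÷ 1000 = 4.835 g
magnesium chloride: dilute stock: 1.3 mM × 1213 mL ÷ 138 mM = 11.427 mL

potassium chloride 8.712 g; sodium bicarbonate 2.547 g; sodium chloride 4.835 g; magnesium chloride 11.427 mL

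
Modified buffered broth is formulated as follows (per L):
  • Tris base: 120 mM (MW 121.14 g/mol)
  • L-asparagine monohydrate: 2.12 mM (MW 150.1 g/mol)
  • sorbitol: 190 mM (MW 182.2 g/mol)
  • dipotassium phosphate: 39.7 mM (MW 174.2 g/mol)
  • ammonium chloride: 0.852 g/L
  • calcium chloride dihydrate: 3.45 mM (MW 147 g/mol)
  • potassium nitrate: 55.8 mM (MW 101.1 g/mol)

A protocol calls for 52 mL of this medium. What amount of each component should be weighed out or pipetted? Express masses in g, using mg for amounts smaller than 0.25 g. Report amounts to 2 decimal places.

Tris base 0.76 g; L-asparagine monohydrate 16.55 mg; sorbitol 1.80 g; dipotassium phosphate 0.36 g; ammonium chloride 44.30 mg; calcium chloride dihydrate 26.37 mg; potassium nitrate 0.29 g

Working volume: 52 mL = 0.052 L.
Tris base: 120 mmol/L × 121.14 g/mol × 0.052 L ÷ 1000 = 0.76 g
L-asparagine monohydrate: 2.12 mmol/L × 150.1 mg/mmol × 0.052 L = 16.55 mg
sorbitol: 190 mmol/L × 182.2 g/mol × 0.052 L ÷ 1000 = 1.80 g
dipotassium phosphate: 39.7 mmol/L × 174.2 g/mol × 0.052 L ÷ 1000 = 0.36 g
ammonium chloride: 0.852 g/L × 0.052 L = 0.044304 g = 44.30 mg
calcium chloride dihydrate: 3.45 mmol/L × 147 mg/mmol × 0.052 L = 26.37 mg
potassium nitrate: 55.8 mmol/L × 101.1 g/mol × 0.052 L ÷ 1000 = 0.29 g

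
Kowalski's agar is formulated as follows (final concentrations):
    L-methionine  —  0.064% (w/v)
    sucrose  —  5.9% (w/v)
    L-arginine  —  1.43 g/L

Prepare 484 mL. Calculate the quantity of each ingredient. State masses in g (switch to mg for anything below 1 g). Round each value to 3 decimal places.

Target volume = 484 mL = 0.484 L.
L-methionine: 0.064 g per 100 mL × 484 mL ÷ 100 = 0.30976 g = 309.760 mg
sucrose: 5.9% w/v = 59 g/L → 59 × 0.484 L = 28.556 g
L-arginine: 1.43 g/L × 0.484 L = 0.69212 g = 692.120 mg

L-methionine 309.760 mg; sucrose 28.556 g; L-arginine 692.120 mg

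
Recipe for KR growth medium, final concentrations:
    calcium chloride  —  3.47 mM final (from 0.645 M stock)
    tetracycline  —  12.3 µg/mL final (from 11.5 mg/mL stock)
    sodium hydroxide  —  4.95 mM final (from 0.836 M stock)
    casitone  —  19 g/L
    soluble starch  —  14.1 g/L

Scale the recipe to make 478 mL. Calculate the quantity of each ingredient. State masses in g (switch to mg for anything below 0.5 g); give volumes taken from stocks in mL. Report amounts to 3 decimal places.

Working volume: 478 mL = 0.478 L.
calcium chloride: V = C2·V2/C1 = 3.47 mM × 478 mL ÷ 645 mM = 2.572 mL
tetracycline: dilute stock: 12.3 µg/mL × 478 mL ÷ 11500 µg/mL = 0.511 mL
sodium hydroxide: V = C2·V2/C1 = 4.95 mM × 478 mL ÷ 836 mM = 2.830 mL
casitone: 19 g/L × 0.478 L = 9.082 g
soluble starch: 14.1 g/L × 0.478 L = 6.740 g

calcium chloride 2.572 mL; tetracycline 0.511 mL; sodium hydroxide 2.830 mL; casitone 9.082 g; soluble starch 6.740 g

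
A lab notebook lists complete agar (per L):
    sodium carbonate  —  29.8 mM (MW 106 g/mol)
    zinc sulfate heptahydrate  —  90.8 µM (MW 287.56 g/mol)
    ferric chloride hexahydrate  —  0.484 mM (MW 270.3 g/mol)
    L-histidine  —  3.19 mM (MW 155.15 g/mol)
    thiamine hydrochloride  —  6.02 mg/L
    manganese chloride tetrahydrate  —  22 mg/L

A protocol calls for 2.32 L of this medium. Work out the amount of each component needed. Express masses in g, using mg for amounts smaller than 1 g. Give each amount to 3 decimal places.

Scale factor relative to 1 L: 2.32.
sodium carbonate: 29.8 mmol/L × 106 g/mol × 2.32 L ÷ 1000 = 7.328 g
zinc sulfate heptahydrate: 90.8 µmol/L × 287.56 g/mol × 2.32 L ÷ 1000 = 60.576 mg
ferric chloride hexahydrate: 0.484 mmol/L × 270.3 mg/mmol × 2.32 L = 303.514 mg
L-histidine: 3.19 mmol/L × 155.15 g/mol × 2.32 L ÷ 1000 = 1.148 g
thiamine hydrochloride: 6.02 mg/L × 2.32 L = 13.966 mg
manganese chloride tetrahydrate: 22 mg/L × 2.32 L = 51.040 mg

sodium carbonate 7.328 g; zinc sulfate heptahydrate 60.576 mg; ferric chloride hexahydrate 303.514 mg; L-histidine 1.148 g; thiamine hydrochloride 13.966 mg; manganese chloride tetrahydrate 51.040 mg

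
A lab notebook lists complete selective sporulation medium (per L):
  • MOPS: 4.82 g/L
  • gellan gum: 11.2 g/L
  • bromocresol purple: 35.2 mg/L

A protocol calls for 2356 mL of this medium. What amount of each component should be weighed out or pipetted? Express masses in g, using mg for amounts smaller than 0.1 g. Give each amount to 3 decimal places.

MOPS 11.356 g; gellan gum 26.387 g; bromocresol purple 82.931 mg

Scale factor relative to 1 L: 2.356.
MOPS: 4.82 g/L × 2.356 L = 11.356 g
gellan gum: 11.2 g/L × 2.356 L = 26.387 g
bromocresol purple: 35.2 mg/L × 2.356 L = 82.931 mg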